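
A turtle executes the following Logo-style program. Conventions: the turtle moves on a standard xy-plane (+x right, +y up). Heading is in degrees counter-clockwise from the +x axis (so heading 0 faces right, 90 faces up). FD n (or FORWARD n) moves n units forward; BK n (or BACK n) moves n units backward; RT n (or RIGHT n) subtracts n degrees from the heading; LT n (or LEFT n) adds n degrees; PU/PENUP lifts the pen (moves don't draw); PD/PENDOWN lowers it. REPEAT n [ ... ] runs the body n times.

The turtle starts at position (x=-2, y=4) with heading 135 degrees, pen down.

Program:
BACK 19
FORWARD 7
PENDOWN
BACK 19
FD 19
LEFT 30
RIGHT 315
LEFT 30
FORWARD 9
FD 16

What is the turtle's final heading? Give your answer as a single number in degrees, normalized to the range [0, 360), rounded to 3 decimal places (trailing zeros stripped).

Answer: 240

Derivation:
Executing turtle program step by step:
Start: pos=(-2,4), heading=135, pen down
BK 19: (-2,4) -> (11.435,-9.435) [heading=135, draw]
FD 7: (11.435,-9.435) -> (6.485,-4.485) [heading=135, draw]
PD: pen down
BK 19: (6.485,-4.485) -> (19.92,-17.92) [heading=135, draw]
FD 19: (19.92,-17.92) -> (6.485,-4.485) [heading=135, draw]
LT 30: heading 135 -> 165
RT 315: heading 165 -> 210
LT 30: heading 210 -> 240
FD 9: (6.485,-4.485) -> (1.985,-12.28) [heading=240, draw]
FD 16: (1.985,-12.28) -> (-6.015,-26.136) [heading=240, draw]
Final: pos=(-6.015,-26.136), heading=240, 6 segment(s) drawn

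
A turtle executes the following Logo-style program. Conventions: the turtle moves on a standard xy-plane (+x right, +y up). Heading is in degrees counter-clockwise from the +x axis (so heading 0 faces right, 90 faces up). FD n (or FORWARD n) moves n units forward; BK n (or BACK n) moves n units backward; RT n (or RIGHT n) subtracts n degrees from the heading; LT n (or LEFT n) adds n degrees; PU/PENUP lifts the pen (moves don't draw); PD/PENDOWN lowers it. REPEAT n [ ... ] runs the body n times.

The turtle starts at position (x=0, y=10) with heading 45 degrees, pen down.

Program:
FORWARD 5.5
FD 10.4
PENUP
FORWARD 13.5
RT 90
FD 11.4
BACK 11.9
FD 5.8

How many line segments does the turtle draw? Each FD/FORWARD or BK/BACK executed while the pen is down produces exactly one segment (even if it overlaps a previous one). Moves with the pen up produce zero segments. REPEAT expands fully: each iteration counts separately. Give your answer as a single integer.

Executing turtle program step by step:
Start: pos=(0,10), heading=45, pen down
FD 5.5: (0,10) -> (3.889,13.889) [heading=45, draw]
FD 10.4: (3.889,13.889) -> (11.243,21.243) [heading=45, draw]
PU: pen up
FD 13.5: (11.243,21.243) -> (20.789,30.789) [heading=45, move]
RT 90: heading 45 -> 315
FD 11.4: (20.789,30.789) -> (28.85,22.728) [heading=315, move]
BK 11.9: (28.85,22.728) -> (20.435,31.142) [heading=315, move]
FD 5.8: (20.435,31.142) -> (24.537,27.041) [heading=315, move]
Final: pos=(24.537,27.041), heading=315, 2 segment(s) drawn
Segments drawn: 2

Answer: 2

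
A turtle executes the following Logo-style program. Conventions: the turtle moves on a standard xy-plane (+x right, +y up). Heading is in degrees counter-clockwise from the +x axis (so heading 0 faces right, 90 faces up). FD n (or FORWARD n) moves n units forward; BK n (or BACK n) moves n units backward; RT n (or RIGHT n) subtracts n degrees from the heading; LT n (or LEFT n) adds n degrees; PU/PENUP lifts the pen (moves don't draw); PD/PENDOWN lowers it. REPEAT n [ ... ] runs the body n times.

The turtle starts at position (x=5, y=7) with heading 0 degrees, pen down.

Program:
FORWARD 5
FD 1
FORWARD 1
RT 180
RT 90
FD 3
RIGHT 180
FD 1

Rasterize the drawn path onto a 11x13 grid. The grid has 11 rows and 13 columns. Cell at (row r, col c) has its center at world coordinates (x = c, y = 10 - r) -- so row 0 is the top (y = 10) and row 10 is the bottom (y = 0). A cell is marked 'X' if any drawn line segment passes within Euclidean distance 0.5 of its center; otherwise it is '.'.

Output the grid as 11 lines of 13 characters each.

Segment 0: (5,7) -> (10,7)
Segment 1: (10,7) -> (11,7)
Segment 2: (11,7) -> (12,7)
Segment 3: (12,7) -> (12,10)
Segment 4: (12,10) -> (12,9)

Answer: ............X
............X
............X
.....XXXXXXXX
.............
.............
.............
.............
.............
.............
.............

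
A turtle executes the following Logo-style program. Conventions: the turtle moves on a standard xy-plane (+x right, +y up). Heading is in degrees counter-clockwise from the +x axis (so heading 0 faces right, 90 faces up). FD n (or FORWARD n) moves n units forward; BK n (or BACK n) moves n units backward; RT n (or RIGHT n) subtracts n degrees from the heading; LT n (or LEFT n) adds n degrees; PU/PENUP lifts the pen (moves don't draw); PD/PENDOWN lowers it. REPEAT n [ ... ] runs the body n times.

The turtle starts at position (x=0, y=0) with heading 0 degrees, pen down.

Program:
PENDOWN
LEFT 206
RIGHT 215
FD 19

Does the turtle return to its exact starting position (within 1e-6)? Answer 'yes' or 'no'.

Answer: no

Derivation:
Executing turtle program step by step:
Start: pos=(0,0), heading=0, pen down
PD: pen down
LT 206: heading 0 -> 206
RT 215: heading 206 -> 351
FD 19: (0,0) -> (18.766,-2.972) [heading=351, draw]
Final: pos=(18.766,-2.972), heading=351, 1 segment(s) drawn

Start position: (0, 0)
Final position: (18.766, -2.972)
Distance = 19; >= 1e-6 -> NOT closed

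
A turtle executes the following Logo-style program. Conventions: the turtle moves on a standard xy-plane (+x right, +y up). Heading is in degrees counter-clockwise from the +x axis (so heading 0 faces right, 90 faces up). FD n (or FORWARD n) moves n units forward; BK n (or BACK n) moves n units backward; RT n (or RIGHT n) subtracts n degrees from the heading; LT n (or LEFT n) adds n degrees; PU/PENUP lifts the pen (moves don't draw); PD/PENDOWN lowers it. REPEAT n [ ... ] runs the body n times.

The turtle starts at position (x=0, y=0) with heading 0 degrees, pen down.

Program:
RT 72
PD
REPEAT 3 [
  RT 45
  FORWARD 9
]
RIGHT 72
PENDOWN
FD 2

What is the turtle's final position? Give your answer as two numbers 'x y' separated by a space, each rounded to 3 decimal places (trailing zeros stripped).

Answer: -20.352 -4.739

Derivation:
Executing turtle program step by step:
Start: pos=(0,0), heading=0, pen down
RT 72: heading 0 -> 288
PD: pen down
REPEAT 3 [
  -- iteration 1/3 --
  RT 45: heading 288 -> 243
  FD 9: (0,0) -> (-4.086,-8.019) [heading=243, draw]
  -- iteration 2/3 --
  RT 45: heading 243 -> 198
  FD 9: (-4.086,-8.019) -> (-12.645,-10.8) [heading=198, draw]
  -- iteration 3/3 --
  RT 45: heading 198 -> 153
  FD 9: (-12.645,-10.8) -> (-20.664,-6.714) [heading=153, draw]
]
RT 72: heading 153 -> 81
PD: pen down
FD 2: (-20.664,-6.714) -> (-20.352,-4.739) [heading=81, draw]
Final: pos=(-20.352,-4.739), heading=81, 4 segment(s) drawn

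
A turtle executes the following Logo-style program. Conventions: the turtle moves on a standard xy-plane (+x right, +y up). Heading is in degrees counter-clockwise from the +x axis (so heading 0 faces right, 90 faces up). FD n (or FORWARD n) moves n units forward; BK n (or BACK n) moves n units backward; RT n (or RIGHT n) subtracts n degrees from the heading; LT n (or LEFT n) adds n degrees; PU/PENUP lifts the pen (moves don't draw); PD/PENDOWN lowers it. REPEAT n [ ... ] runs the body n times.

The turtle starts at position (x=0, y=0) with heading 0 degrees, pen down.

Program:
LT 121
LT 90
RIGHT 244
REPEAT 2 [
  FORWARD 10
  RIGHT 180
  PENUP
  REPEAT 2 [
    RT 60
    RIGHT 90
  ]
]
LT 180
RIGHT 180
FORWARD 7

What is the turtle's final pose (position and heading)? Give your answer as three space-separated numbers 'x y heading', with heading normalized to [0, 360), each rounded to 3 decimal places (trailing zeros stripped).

Executing turtle program step by step:
Start: pos=(0,0), heading=0, pen down
LT 121: heading 0 -> 121
LT 90: heading 121 -> 211
RT 244: heading 211 -> 327
REPEAT 2 [
  -- iteration 1/2 --
  FD 10: (0,0) -> (8.387,-5.446) [heading=327, draw]
  RT 180: heading 327 -> 147
  PU: pen up
  REPEAT 2 [
    -- iteration 1/2 --
    RT 60: heading 147 -> 87
    RT 90: heading 87 -> 357
    -- iteration 2/2 --
    RT 60: heading 357 -> 297
    RT 90: heading 297 -> 207
  ]
  -- iteration 2/2 --
  FD 10: (8.387,-5.446) -> (-0.523,-9.986) [heading=207, move]
  RT 180: heading 207 -> 27
  PU: pen up
  REPEAT 2 [
    -- iteration 1/2 --
    RT 60: heading 27 -> 327
    RT 90: heading 327 -> 237
    -- iteration 2/2 --
    RT 60: heading 237 -> 177
    RT 90: heading 177 -> 87
  ]
]
LT 180: heading 87 -> 267
RT 180: heading 267 -> 87
FD 7: (-0.523,-9.986) -> (-0.157,-2.996) [heading=87, move]
Final: pos=(-0.157,-2.996), heading=87, 1 segment(s) drawn

Answer: -0.157 -2.996 87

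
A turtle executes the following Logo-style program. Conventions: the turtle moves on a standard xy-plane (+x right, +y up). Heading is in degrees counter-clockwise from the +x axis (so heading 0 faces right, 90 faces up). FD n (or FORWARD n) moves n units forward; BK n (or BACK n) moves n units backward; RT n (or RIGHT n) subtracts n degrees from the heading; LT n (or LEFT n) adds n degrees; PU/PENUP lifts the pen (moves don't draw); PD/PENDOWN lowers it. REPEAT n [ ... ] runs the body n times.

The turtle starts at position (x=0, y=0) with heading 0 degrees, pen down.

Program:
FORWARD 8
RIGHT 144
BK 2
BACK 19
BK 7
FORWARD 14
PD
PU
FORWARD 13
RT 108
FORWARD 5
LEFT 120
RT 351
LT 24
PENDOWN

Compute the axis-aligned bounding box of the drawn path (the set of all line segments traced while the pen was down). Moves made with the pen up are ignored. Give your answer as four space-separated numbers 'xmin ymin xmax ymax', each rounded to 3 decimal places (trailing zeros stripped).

Answer: 0 0 30.652 16.458

Derivation:
Executing turtle program step by step:
Start: pos=(0,0), heading=0, pen down
FD 8: (0,0) -> (8,0) [heading=0, draw]
RT 144: heading 0 -> 216
BK 2: (8,0) -> (9.618,1.176) [heading=216, draw]
BK 19: (9.618,1.176) -> (24.989,12.343) [heading=216, draw]
BK 7: (24.989,12.343) -> (30.652,16.458) [heading=216, draw]
FD 14: (30.652,16.458) -> (19.326,8.229) [heading=216, draw]
PD: pen down
PU: pen up
FD 13: (19.326,8.229) -> (8.809,0.588) [heading=216, move]
RT 108: heading 216 -> 108
FD 5: (8.809,0.588) -> (7.264,5.343) [heading=108, move]
LT 120: heading 108 -> 228
RT 351: heading 228 -> 237
LT 24: heading 237 -> 261
PD: pen down
Final: pos=(7.264,5.343), heading=261, 5 segment(s) drawn

Segment endpoints: x in {0, 8, 9.618, 19.326, 24.989, 30.652}, y in {0, 1.176, 8.229, 12.343, 16.458}
xmin=0, ymin=0, xmax=30.652, ymax=16.458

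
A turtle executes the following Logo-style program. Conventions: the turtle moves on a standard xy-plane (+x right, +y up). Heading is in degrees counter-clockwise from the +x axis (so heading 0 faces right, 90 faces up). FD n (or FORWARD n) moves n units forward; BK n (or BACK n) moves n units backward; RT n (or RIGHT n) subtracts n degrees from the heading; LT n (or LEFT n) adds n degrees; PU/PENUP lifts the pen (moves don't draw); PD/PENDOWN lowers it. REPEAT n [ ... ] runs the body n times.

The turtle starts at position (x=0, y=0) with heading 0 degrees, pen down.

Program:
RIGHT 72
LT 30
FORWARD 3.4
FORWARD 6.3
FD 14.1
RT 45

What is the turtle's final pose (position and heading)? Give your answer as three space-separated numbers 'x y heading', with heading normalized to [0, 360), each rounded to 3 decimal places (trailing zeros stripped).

Answer: 17.687 -15.925 273

Derivation:
Executing turtle program step by step:
Start: pos=(0,0), heading=0, pen down
RT 72: heading 0 -> 288
LT 30: heading 288 -> 318
FD 3.4: (0,0) -> (2.527,-2.275) [heading=318, draw]
FD 6.3: (2.527,-2.275) -> (7.209,-6.491) [heading=318, draw]
FD 14.1: (7.209,-6.491) -> (17.687,-15.925) [heading=318, draw]
RT 45: heading 318 -> 273
Final: pos=(17.687,-15.925), heading=273, 3 segment(s) drawn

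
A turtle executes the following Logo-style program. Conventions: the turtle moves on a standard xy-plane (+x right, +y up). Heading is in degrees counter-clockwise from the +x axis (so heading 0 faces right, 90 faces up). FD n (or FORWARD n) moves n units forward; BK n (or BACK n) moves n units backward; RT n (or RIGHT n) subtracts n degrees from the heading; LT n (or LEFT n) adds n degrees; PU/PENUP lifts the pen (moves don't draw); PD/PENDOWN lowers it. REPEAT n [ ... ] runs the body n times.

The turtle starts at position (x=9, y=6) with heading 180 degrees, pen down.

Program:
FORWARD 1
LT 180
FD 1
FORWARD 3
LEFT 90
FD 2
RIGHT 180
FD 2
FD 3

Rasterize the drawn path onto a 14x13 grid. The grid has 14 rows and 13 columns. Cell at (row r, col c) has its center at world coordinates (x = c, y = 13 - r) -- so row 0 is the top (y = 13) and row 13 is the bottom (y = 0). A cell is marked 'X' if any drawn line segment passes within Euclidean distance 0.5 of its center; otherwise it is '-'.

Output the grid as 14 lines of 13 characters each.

Answer: -------------
-------------
-------------
-------------
-------------
------------X
------------X
--------XXXXX
------------X
------------X
------------X
-------------
-------------
-------------

Derivation:
Segment 0: (9,6) -> (8,6)
Segment 1: (8,6) -> (9,6)
Segment 2: (9,6) -> (12,6)
Segment 3: (12,6) -> (12,8)
Segment 4: (12,8) -> (12,6)
Segment 5: (12,6) -> (12,3)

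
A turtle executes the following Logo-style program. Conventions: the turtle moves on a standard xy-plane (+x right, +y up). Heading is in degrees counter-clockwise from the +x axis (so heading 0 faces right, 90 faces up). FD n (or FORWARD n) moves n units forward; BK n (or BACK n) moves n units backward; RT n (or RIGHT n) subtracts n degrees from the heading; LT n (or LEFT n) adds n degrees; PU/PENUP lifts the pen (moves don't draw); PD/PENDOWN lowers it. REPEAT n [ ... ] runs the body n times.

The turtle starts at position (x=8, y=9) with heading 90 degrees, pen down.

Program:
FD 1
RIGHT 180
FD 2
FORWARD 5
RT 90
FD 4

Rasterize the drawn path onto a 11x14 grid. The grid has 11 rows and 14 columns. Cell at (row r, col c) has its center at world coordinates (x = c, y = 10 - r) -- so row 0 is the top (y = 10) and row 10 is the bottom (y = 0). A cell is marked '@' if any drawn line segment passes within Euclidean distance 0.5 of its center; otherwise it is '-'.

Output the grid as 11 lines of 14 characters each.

Segment 0: (8,9) -> (8,10)
Segment 1: (8,10) -> (8,8)
Segment 2: (8,8) -> (8,3)
Segment 3: (8,3) -> (4,3)

Answer: --------@-----
--------@-----
--------@-----
--------@-----
--------@-----
--------@-----
--------@-----
----@@@@@-----
--------------
--------------
--------------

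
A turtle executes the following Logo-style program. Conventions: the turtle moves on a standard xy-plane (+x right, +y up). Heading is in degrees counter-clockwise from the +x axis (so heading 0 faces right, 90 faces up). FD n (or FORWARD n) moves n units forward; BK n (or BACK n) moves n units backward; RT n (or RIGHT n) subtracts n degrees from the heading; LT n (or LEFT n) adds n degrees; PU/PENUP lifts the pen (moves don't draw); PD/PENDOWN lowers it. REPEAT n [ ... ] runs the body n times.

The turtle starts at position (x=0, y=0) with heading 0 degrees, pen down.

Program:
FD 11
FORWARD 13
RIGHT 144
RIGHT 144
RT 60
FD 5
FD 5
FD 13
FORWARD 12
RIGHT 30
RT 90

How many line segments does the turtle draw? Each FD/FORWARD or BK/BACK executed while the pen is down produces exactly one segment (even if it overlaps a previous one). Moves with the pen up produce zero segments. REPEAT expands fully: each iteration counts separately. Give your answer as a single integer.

Answer: 6

Derivation:
Executing turtle program step by step:
Start: pos=(0,0), heading=0, pen down
FD 11: (0,0) -> (11,0) [heading=0, draw]
FD 13: (11,0) -> (24,0) [heading=0, draw]
RT 144: heading 0 -> 216
RT 144: heading 216 -> 72
RT 60: heading 72 -> 12
FD 5: (24,0) -> (28.891,1.04) [heading=12, draw]
FD 5: (28.891,1.04) -> (33.781,2.079) [heading=12, draw]
FD 13: (33.781,2.079) -> (46.497,4.782) [heading=12, draw]
FD 12: (46.497,4.782) -> (58.235,7.277) [heading=12, draw]
RT 30: heading 12 -> 342
RT 90: heading 342 -> 252
Final: pos=(58.235,7.277), heading=252, 6 segment(s) drawn
Segments drawn: 6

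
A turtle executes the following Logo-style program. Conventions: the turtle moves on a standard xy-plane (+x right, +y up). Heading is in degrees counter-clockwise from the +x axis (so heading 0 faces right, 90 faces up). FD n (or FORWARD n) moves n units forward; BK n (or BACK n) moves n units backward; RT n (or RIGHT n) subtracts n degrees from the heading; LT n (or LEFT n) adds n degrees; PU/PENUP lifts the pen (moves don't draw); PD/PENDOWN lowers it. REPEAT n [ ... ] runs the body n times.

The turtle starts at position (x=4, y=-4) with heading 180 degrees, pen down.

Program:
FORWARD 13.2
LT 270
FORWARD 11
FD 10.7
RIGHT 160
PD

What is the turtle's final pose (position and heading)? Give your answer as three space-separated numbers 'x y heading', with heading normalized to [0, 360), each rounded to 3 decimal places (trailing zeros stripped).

Answer: -9.2 17.7 290

Derivation:
Executing turtle program step by step:
Start: pos=(4,-4), heading=180, pen down
FD 13.2: (4,-4) -> (-9.2,-4) [heading=180, draw]
LT 270: heading 180 -> 90
FD 11: (-9.2,-4) -> (-9.2,7) [heading=90, draw]
FD 10.7: (-9.2,7) -> (-9.2,17.7) [heading=90, draw]
RT 160: heading 90 -> 290
PD: pen down
Final: pos=(-9.2,17.7), heading=290, 3 segment(s) drawn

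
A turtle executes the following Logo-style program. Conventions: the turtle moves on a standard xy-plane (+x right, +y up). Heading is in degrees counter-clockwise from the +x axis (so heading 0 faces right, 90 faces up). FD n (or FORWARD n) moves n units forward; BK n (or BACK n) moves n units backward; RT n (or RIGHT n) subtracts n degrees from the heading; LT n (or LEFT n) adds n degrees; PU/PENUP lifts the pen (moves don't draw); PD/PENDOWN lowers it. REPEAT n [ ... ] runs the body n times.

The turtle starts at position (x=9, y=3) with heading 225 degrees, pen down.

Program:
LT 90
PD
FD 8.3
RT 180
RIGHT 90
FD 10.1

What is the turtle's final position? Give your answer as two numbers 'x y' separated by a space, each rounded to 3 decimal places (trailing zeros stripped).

Answer: 22.011 4.273

Derivation:
Executing turtle program step by step:
Start: pos=(9,3), heading=225, pen down
LT 90: heading 225 -> 315
PD: pen down
FD 8.3: (9,3) -> (14.869,-2.869) [heading=315, draw]
RT 180: heading 315 -> 135
RT 90: heading 135 -> 45
FD 10.1: (14.869,-2.869) -> (22.011,4.273) [heading=45, draw]
Final: pos=(22.011,4.273), heading=45, 2 segment(s) drawn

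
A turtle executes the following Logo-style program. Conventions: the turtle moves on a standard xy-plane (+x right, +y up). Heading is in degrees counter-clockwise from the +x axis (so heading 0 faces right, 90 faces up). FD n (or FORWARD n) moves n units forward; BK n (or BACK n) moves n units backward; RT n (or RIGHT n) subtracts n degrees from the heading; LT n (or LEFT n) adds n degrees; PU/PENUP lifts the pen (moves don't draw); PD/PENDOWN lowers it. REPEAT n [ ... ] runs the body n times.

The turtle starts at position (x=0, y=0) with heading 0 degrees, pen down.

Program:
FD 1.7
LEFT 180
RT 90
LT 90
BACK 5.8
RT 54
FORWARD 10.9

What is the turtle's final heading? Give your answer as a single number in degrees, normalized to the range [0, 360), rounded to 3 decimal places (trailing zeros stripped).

Executing turtle program step by step:
Start: pos=(0,0), heading=0, pen down
FD 1.7: (0,0) -> (1.7,0) [heading=0, draw]
LT 180: heading 0 -> 180
RT 90: heading 180 -> 90
LT 90: heading 90 -> 180
BK 5.8: (1.7,0) -> (7.5,0) [heading=180, draw]
RT 54: heading 180 -> 126
FD 10.9: (7.5,0) -> (1.093,8.818) [heading=126, draw]
Final: pos=(1.093,8.818), heading=126, 3 segment(s) drawn

Answer: 126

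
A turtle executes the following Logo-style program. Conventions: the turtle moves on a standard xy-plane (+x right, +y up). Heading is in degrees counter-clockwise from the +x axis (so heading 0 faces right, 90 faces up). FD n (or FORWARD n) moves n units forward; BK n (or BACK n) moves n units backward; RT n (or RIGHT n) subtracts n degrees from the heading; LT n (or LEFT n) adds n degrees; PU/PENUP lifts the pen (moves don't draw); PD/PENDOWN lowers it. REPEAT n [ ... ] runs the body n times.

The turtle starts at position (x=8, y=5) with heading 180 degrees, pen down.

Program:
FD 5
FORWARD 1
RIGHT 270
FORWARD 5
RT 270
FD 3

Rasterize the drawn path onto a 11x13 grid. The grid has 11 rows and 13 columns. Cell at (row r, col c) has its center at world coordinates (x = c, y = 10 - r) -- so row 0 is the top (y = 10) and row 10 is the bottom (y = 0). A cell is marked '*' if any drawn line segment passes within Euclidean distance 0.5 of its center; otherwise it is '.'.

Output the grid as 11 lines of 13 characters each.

Segment 0: (8,5) -> (3,5)
Segment 1: (3,5) -> (2,5)
Segment 2: (2,5) -> (2,0)
Segment 3: (2,0) -> (5,0)

Answer: .............
.............
.............
.............
.............
..*******....
..*..........
..*..........
..*..........
..*..........
..****.......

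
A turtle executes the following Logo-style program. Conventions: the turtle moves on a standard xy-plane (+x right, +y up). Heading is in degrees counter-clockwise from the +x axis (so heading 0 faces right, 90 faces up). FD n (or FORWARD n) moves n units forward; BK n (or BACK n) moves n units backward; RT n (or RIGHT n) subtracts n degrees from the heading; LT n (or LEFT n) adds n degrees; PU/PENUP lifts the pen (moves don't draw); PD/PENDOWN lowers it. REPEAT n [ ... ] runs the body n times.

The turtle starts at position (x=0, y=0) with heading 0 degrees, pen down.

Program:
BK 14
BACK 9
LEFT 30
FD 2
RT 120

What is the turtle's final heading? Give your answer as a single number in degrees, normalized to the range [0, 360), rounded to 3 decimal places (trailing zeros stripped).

Answer: 270

Derivation:
Executing turtle program step by step:
Start: pos=(0,0), heading=0, pen down
BK 14: (0,0) -> (-14,0) [heading=0, draw]
BK 9: (-14,0) -> (-23,0) [heading=0, draw]
LT 30: heading 0 -> 30
FD 2: (-23,0) -> (-21.268,1) [heading=30, draw]
RT 120: heading 30 -> 270
Final: pos=(-21.268,1), heading=270, 3 segment(s) drawn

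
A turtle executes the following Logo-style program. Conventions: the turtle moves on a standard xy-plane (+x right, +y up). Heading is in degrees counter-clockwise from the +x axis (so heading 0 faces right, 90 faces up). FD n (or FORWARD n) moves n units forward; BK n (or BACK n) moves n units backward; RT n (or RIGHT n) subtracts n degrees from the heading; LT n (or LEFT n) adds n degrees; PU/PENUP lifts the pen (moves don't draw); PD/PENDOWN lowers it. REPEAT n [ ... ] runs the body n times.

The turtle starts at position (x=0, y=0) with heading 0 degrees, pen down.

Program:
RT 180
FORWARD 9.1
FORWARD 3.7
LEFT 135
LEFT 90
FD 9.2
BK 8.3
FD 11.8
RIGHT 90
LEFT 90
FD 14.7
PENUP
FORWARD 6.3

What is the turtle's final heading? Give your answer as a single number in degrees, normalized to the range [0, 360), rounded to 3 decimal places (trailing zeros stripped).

Executing turtle program step by step:
Start: pos=(0,0), heading=0, pen down
RT 180: heading 0 -> 180
FD 9.1: (0,0) -> (-9.1,0) [heading=180, draw]
FD 3.7: (-9.1,0) -> (-12.8,0) [heading=180, draw]
LT 135: heading 180 -> 315
LT 90: heading 315 -> 45
FD 9.2: (-12.8,0) -> (-6.295,6.505) [heading=45, draw]
BK 8.3: (-6.295,6.505) -> (-12.164,0.636) [heading=45, draw]
FD 11.8: (-12.164,0.636) -> (-3.82,8.98) [heading=45, draw]
RT 90: heading 45 -> 315
LT 90: heading 315 -> 45
FD 14.7: (-3.82,8.98) -> (6.575,19.375) [heading=45, draw]
PU: pen up
FD 6.3: (6.575,19.375) -> (11.029,23.829) [heading=45, move]
Final: pos=(11.029,23.829), heading=45, 6 segment(s) drawn

Answer: 45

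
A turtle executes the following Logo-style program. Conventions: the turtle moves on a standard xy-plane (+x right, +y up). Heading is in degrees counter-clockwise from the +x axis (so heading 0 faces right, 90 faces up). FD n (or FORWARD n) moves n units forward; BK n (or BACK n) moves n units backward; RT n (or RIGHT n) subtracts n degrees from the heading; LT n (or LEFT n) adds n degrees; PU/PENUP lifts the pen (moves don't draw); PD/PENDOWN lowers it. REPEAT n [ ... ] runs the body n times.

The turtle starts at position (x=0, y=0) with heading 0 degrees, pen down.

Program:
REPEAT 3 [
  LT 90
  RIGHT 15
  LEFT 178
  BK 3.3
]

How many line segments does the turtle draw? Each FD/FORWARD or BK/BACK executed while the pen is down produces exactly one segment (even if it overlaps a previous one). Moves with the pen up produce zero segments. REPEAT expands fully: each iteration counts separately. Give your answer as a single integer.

Executing turtle program step by step:
Start: pos=(0,0), heading=0, pen down
REPEAT 3 [
  -- iteration 1/3 --
  LT 90: heading 0 -> 90
  RT 15: heading 90 -> 75
  LT 178: heading 75 -> 253
  BK 3.3: (0,0) -> (0.965,3.156) [heading=253, draw]
  -- iteration 2/3 --
  LT 90: heading 253 -> 343
  RT 15: heading 343 -> 328
  LT 178: heading 328 -> 146
  BK 3.3: (0.965,3.156) -> (3.701,1.31) [heading=146, draw]
  -- iteration 3/3 --
  LT 90: heading 146 -> 236
  RT 15: heading 236 -> 221
  LT 178: heading 221 -> 39
  BK 3.3: (3.701,1.31) -> (1.136,-0.766) [heading=39, draw]
]
Final: pos=(1.136,-0.766), heading=39, 3 segment(s) drawn
Segments drawn: 3

Answer: 3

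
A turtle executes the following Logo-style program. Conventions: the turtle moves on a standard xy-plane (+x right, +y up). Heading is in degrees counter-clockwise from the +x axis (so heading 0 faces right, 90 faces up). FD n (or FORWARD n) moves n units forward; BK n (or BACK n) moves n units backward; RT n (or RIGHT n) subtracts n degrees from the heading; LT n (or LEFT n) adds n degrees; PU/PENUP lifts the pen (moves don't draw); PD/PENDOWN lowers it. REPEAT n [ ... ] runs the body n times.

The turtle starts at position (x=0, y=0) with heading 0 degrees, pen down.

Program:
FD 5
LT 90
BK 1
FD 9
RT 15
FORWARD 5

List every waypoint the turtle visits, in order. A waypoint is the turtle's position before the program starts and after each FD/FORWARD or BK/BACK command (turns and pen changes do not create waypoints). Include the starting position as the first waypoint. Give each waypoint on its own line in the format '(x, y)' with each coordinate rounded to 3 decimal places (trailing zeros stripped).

Executing turtle program step by step:
Start: pos=(0,0), heading=0, pen down
FD 5: (0,0) -> (5,0) [heading=0, draw]
LT 90: heading 0 -> 90
BK 1: (5,0) -> (5,-1) [heading=90, draw]
FD 9: (5,-1) -> (5,8) [heading=90, draw]
RT 15: heading 90 -> 75
FD 5: (5,8) -> (6.294,12.83) [heading=75, draw]
Final: pos=(6.294,12.83), heading=75, 4 segment(s) drawn
Waypoints (5 total):
(0, 0)
(5, 0)
(5, -1)
(5, 8)
(6.294, 12.83)

Answer: (0, 0)
(5, 0)
(5, -1)
(5, 8)
(6.294, 12.83)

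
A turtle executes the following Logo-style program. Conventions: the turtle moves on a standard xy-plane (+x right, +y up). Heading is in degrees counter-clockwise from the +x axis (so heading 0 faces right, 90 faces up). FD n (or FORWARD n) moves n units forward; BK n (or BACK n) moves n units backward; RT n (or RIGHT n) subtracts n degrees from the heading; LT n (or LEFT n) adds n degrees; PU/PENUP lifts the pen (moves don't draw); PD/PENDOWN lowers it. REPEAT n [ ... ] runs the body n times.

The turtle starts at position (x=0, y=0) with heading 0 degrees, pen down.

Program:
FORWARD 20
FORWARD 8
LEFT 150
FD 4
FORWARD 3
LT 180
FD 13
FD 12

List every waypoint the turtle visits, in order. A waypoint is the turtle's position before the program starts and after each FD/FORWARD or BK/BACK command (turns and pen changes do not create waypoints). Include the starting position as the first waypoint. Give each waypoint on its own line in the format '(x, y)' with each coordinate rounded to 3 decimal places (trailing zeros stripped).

Answer: (0, 0)
(20, 0)
(28, 0)
(24.536, 2)
(21.938, 3.5)
(33.196, -3)
(43.588, -9)

Derivation:
Executing turtle program step by step:
Start: pos=(0,0), heading=0, pen down
FD 20: (0,0) -> (20,0) [heading=0, draw]
FD 8: (20,0) -> (28,0) [heading=0, draw]
LT 150: heading 0 -> 150
FD 4: (28,0) -> (24.536,2) [heading=150, draw]
FD 3: (24.536,2) -> (21.938,3.5) [heading=150, draw]
LT 180: heading 150 -> 330
FD 13: (21.938,3.5) -> (33.196,-3) [heading=330, draw]
FD 12: (33.196,-3) -> (43.588,-9) [heading=330, draw]
Final: pos=(43.588,-9), heading=330, 6 segment(s) drawn
Waypoints (7 total):
(0, 0)
(20, 0)
(28, 0)
(24.536, 2)
(21.938, 3.5)
(33.196, -3)
(43.588, -9)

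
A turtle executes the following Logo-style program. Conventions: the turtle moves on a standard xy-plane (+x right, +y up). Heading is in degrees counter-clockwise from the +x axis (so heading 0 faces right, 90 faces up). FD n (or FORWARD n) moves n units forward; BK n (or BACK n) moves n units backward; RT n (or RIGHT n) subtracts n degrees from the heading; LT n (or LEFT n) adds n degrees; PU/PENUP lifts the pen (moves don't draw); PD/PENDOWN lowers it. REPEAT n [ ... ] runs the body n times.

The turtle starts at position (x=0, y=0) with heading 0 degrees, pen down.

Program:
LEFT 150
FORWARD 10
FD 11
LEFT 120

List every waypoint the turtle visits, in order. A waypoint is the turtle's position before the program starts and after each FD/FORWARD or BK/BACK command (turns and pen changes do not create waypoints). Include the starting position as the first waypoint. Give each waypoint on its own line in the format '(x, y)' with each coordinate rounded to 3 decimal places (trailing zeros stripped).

Executing turtle program step by step:
Start: pos=(0,0), heading=0, pen down
LT 150: heading 0 -> 150
FD 10: (0,0) -> (-8.66,5) [heading=150, draw]
FD 11: (-8.66,5) -> (-18.187,10.5) [heading=150, draw]
LT 120: heading 150 -> 270
Final: pos=(-18.187,10.5), heading=270, 2 segment(s) drawn
Waypoints (3 total):
(0, 0)
(-8.66, 5)
(-18.187, 10.5)

Answer: (0, 0)
(-8.66, 5)
(-18.187, 10.5)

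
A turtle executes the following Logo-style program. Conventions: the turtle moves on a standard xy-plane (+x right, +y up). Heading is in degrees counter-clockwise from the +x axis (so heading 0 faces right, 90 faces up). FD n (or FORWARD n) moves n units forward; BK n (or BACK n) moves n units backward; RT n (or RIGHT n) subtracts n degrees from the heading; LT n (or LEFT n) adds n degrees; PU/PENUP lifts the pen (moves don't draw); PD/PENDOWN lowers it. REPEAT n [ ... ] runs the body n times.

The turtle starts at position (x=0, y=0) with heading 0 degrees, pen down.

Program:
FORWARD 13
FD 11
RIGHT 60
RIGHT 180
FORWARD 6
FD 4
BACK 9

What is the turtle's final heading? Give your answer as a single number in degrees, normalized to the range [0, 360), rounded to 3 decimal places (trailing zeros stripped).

Executing turtle program step by step:
Start: pos=(0,0), heading=0, pen down
FD 13: (0,0) -> (13,0) [heading=0, draw]
FD 11: (13,0) -> (24,0) [heading=0, draw]
RT 60: heading 0 -> 300
RT 180: heading 300 -> 120
FD 6: (24,0) -> (21,5.196) [heading=120, draw]
FD 4: (21,5.196) -> (19,8.66) [heading=120, draw]
BK 9: (19,8.66) -> (23.5,0.866) [heading=120, draw]
Final: pos=(23.5,0.866), heading=120, 5 segment(s) drawn

Answer: 120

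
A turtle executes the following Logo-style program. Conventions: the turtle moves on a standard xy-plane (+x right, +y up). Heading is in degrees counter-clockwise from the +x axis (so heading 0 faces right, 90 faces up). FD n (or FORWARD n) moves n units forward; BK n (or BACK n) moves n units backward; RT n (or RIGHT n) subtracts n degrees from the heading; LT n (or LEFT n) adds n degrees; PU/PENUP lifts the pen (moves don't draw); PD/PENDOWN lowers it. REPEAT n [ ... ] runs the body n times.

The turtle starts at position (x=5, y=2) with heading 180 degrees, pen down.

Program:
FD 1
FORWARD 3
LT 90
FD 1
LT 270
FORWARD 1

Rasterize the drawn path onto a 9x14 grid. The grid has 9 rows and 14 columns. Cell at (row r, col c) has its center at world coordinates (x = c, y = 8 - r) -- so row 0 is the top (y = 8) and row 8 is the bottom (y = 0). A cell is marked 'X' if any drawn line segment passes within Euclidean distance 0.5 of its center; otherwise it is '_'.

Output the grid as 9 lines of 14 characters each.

Answer: ______________
______________
______________
______________
______________
______________
_XXXXX________
XX____________
______________

Derivation:
Segment 0: (5,2) -> (4,2)
Segment 1: (4,2) -> (1,2)
Segment 2: (1,2) -> (1,1)
Segment 3: (1,1) -> (-0,1)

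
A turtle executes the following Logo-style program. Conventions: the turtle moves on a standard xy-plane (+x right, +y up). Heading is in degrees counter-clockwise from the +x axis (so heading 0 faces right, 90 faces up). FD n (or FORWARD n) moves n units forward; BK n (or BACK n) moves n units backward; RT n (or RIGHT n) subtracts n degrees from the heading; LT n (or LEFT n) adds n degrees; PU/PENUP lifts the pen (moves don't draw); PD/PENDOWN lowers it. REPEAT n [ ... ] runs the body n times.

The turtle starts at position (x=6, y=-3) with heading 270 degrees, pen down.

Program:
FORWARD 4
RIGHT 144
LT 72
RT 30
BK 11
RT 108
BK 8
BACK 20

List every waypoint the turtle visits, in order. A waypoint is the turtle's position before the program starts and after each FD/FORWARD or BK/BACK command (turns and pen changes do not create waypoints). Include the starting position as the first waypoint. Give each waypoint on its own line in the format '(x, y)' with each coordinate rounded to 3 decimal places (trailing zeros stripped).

Answer: (6, -3)
(6, -7)
(16.76, -9.287)
(12.76, -16.215)
(2.76, -33.536)

Derivation:
Executing turtle program step by step:
Start: pos=(6,-3), heading=270, pen down
FD 4: (6,-3) -> (6,-7) [heading=270, draw]
RT 144: heading 270 -> 126
LT 72: heading 126 -> 198
RT 30: heading 198 -> 168
BK 11: (6,-7) -> (16.76,-9.287) [heading=168, draw]
RT 108: heading 168 -> 60
BK 8: (16.76,-9.287) -> (12.76,-16.215) [heading=60, draw]
BK 20: (12.76,-16.215) -> (2.76,-33.536) [heading=60, draw]
Final: pos=(2.76,-33.536), heading=60, 4 segment(s) drawn
Waypoints (5 total):
(6, -3)
(6, -7)
(16.76, -9.287)
(12.76, -16.215)
(2.76, -33.536)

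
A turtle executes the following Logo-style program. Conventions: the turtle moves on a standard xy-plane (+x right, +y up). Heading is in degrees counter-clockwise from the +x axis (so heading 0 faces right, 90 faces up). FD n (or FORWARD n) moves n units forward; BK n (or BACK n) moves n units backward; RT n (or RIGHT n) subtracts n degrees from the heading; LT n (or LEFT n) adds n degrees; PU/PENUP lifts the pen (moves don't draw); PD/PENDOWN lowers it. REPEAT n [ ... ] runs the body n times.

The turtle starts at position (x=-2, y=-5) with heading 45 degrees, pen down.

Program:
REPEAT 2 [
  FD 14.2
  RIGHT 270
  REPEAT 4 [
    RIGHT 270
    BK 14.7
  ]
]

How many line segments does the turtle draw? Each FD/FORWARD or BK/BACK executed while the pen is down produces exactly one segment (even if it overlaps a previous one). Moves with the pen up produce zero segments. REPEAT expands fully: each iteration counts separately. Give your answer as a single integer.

Executing turtle program step by step:
Start: pos=(-2,-5), heading=45, pen down
REPEAT 2 [
  -- iteration 1/2 --
  FD 14.2: (-2,-5) -> (8.041,5.041) [heading=45, draw]
  RT 270: heading 45 -> 135
  REPEAT 4 [
    -- iteration 1/4 --
    RT 270: heading 135 -> 225
    BK 14.7: (8.041,5.041) -> (18.435,15.435) [heading=225, draw]
    -- iteration 2/4 --
    RT 270: heading 225 -> 315
    BK 14.7: (18.435,15.435) -> (8.041,25.83) [heading=315, draw]
    -- iteration 3/4 --
    RT 270: heading 315 -> 45
    BK 14.7: (8.041,25.83) -> (-2.354,15.435) [heading=45, draw]
    -- iteration 4/4 --
    RT 270: heading 45 -> 135
    BK 14.7: (-2.354,15.435) -> (8.041,5.041) [heading=135, draw]
  ]
  -- iteration 2/2 --
  FD 14.2: (8.041,5.041) -> (-2,15.082) [heading=135, draw]
  RT 270: heading 135 -> 225
  REPEAT 4 [
    -- iteration 1/4 --
    RT 270: heading 225 -> 315
    BK 14.7: (-2,15.082) -> (-12.394,25.476) [heading=315, draw]
    -- iteration 2/4 --
    RT 270: heading 315 -> 45
    BK 14.7: (-12.394,25.476) -> (-22.789,15.082) [heading=45, draw]
    -- iteration 3/4 --
    RT 270: heading 45 -> 135
    BK 14.7: (-22.789,15.082) -> (-12.394,4.687) [heading=135, draw]
    -- iteration 4/4 --
    RT 270: heading 135 -> 225
    BK 14.7: (-12.394,4.687) -> (-2,15.082) [heading=225, draw]
  ]
]
Final: pos=(-2,15.082), heading=225, 10 segment(s) drawn
Segments drawn: 10

Answer: 10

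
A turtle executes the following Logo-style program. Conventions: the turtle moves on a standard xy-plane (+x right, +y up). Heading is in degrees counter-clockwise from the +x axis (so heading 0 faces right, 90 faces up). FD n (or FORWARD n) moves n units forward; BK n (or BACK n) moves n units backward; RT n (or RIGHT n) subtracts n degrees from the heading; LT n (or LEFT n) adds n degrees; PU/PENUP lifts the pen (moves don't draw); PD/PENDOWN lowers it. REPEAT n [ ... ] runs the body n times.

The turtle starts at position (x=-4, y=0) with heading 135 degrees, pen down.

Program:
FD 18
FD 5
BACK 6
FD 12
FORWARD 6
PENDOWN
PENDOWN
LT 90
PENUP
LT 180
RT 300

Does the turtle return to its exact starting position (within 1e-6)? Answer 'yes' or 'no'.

Answer: no

Derivation:
Executing turtle program step by step:
Start: pos=(-4,0), heading=135, pen down
FD 18: (-4,0) -> (-16.728,12.728) [heading=135, draw]
FD 5: (-16.728,12.728) -> (-20.263,16.263) [heading=135, draw]
BK 6: (-20.263,16.263) -> (-16.021,12.021) [heading=135, draw]
FD 12: (-16.021,12.021) -> (-24.506,20.506) [heading=135, draw]
FD 6: (-24.506,20.506) -> (-28.749,24.749) [heading=135, draw]
PD: pen down
PD: pen down
LT 90: heading 135 -> 225
PU: pen up
LT 180: heading 225 -> 45
RT 300: heading 45 -> 105
Final: pos=(-28.749,24.749), heading=105, 5 segment(s) drawn

Start position: (-4, 0)
Final position: (-28.749, 24.749)
Distance = 35; >= 1e-6 -> NOT closed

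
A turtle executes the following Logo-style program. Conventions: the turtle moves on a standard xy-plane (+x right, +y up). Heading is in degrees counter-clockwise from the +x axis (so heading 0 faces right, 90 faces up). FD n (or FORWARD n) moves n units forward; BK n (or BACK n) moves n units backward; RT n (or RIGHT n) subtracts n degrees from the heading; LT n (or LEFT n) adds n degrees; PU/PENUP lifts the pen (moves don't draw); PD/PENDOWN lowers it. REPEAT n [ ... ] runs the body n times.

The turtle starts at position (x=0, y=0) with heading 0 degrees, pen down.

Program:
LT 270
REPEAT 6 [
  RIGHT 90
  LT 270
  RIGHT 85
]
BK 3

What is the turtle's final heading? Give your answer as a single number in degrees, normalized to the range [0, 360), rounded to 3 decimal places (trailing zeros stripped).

Answer: 120

Derivation:
Executing turtle program step by step:
Start: pos=(0,0), heading=0, pen down
LT 270: heading 0 -> 270
REPEAT 6 [
  -- iteration 1/6 --
  RT 90: heading 270 -> 180
  LT 270: heading 180 -> 90
  RT 85: heading 90 -> 5
  -- iteration 2/6 --
  RT 90: heading 5 -> 275
  LT 270: heading 275 -> 185
  RT 85: heading 185 -> 100
  -- iteration 3/6 --
  RT 90: heading 100 -> 10
  LT 270: heading 10 -> 280
  RT 85: heading 280 -> 195
  -- iteration 4/6 --
  RT 90: heading 195 -> 105
  LT 270: heading 105 -> 15
  RT 85: heading 15 -> 290
  -- iteration 5/6 --
  RT 90: heading 290 -> 200
  LT 270: heading 200 -> 110
  RT 85: heading 110 -> 25
  -- iteration 6/6 --
  RT 90: heading 25 -> 295
  LT 270: heading 295 -> 205
  RT 85: heading 205 -> 120
]
BK 3: (0,0) -> (1.5,-2.598) [heading=120, draw]
Final: pos=(1.5,-2.598), heading=120, 1 segment(s) drawn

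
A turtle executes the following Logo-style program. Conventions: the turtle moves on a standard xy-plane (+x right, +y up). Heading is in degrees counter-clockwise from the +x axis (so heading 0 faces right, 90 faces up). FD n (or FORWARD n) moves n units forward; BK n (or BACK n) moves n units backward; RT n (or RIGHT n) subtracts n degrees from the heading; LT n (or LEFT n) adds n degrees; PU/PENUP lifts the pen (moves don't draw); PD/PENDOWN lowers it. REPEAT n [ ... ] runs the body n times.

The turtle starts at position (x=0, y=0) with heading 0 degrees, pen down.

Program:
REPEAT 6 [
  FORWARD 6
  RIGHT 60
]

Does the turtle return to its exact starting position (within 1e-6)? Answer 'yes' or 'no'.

Executing turtle program step by step:
Start: pos=(0,0), heading=0, pen down
REPEAT 6 [
  -- iteration 1/6 --
  FD 6: (0,0) -> (6,0) [heading=0, draw]
  RT 60: heading 0 -> 300
  -- iteration 2/6 --
  FD 6: (6,0) -> (9,-5.196) [heading=300, draw]
  RT 60: heading 300 -> 240
  -- iteration 3/6 --
  FD 6: (9,-5.196) -> (6,-10.392) [heading=240, draw]
  RT 60: heading 240 -> 180
  -- iteration 4/6 --
  FD 6: (6,-10.392) -> (0,-10.392) [heading=180, draw]
  RT 60: heading 180 -> 120
  -- iteration 5/6 --
  FD 6: (0,-10.392) -> (-3,-5.196) [heading=120, draw]
  RT 60: heading 120 -> 60
  -- iteration 6/6 --
  FD 6: (-3,-5.196) -> (0,0) [heading=60, draw]
  RT 60: heading 60 -> 0
]
Final: pos=(0,0), heading=0, 6 segment(s) drawn

Start position: (0, 0)
Final position: (0, 0)
Distance = 0; < 1e-6 -> CLOSED

Answer: yes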